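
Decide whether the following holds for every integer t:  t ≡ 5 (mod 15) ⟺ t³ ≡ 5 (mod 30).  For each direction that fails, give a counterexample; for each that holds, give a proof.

(←) The residues r modulo 30 with r³ ≡ 5 (mod 30) are exactly {5}, and each is ≡ 5 (mod 15).

(→) This fails: take t = 20. Then 20 ≡ 5 (mod 15), but 20³ = 8000 ≡ 20 (mod 30), not 5.

Only the converse holds.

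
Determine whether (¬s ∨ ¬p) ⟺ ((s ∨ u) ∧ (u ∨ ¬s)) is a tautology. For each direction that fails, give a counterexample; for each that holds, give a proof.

[⇒] This fails. Under s = F, u = F, p = F, the left side is true but the right side is false.

[⇐] This fails. Under s = T, u = T, p = T, the left side is false but the right side is true.

Both directions fail.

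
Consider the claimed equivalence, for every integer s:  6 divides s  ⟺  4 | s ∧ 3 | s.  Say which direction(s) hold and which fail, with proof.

Converse. Suppose 4 ∣ s and 3 ∣ s. Any common multiple of 4 and 3 is a multiple of their lcm; here gcd(4, 3) = 1, so lcm(4, 3) = 4·3 = 12, so 12 ∣ s. Since 6 ∣ 12, it follows that 6 ∣ s.

Forward direction. This fails: take s = 6. Certainly 6 ∣ 6, but 4 ∤ 6.

(⇒) fails; (⇐) holds.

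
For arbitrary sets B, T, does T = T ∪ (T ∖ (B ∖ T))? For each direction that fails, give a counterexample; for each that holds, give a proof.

Both inclusions hold.

(⟹) Let x ∈ T. Then either x ∈ T and x ∉ B; or x ∈ B ∩ T. In each case x ∈ T ∪ (T ∖ (B ∖ T)), so T ⊆ T ∪ (T ∖ (B ∖ T)).

(⟸) Let x ∈ T ∪ (T ∖ (B ∖ T)). Then either x ∈ T and x ∉ B; or x ∈ B ∩ T. In each case x ∈ T, so T ∪ (T ∖ (B ∖ T)) ⊆ T.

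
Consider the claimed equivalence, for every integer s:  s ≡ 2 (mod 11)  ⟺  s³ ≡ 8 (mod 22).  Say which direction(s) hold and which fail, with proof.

Not equivalent: only (⇐) holds.

(⟹) This fails: take s = 13. Then 13 ≡ 2 (mod 11), but 13³ = 2197 ≡ 19 (mod 22), not 8.

(⟸) Conversely, the residues r modulo 22 with r³ ≡ 8 (mod 22) are exactly {2}, and each is ≡ 2 (mod 11).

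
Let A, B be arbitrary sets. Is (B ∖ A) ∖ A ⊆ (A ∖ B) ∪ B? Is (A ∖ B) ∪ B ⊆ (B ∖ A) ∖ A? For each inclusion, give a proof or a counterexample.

Only the forward inclusion holds.

(⟸) This inclusion fails. Take A = {1}, B = ∅; then 1 ∈ (A ∖ B) ∪ B but 1 ∉ (B ∖ A) ∖ A.

(⟹) Let x ∈ (B ∖ A) ∖ A. Then x ∈ B and x ∉ A, from which x ∈ (A ∖ B) ∪ B.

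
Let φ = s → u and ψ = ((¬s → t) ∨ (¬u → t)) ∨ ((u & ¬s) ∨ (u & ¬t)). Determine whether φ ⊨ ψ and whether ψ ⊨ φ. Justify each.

(→) This fails. Under s = F, t = F, u = F, the left side is true but the right side is false.

(←) This fails. Under s = T, t = F, u = F, the left side is false but the right side is true.

Neither direction holds.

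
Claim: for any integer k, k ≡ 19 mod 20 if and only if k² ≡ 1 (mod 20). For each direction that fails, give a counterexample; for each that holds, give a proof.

Forward direction. Suppose k ≡ 19 mod 20. Write k = 20j + 19. Then (20j + 19)² = 400j² + 760j + 361 = 20(20j² + 38j + 18) + 1, so k² ≡ 1 (mod 20).

Converse. This fails: take k = 1. Then 1² = 1 ≡ 1 (mod 20), yet 1 ≡ 1 (mod 20), not 19.

Not equivalent: only (⇒) holds.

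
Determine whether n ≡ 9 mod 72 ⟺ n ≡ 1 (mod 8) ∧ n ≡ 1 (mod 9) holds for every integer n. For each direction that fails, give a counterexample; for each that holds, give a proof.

(⇒) fails and (⇐) fails.

(⇒) This fails: n = 9 gives 9 ≡ 9 (mod 72) but 9 ≡ 0 (mod 9), so the conjunction on the right does not hold.

(⇐) This fails: n = 1 satisfies both congruences on the right (1 ≡ 1 mod 8 and 1 ≡ 1 mod 9) yet 1 ≡ 1 (mod 72), not 9.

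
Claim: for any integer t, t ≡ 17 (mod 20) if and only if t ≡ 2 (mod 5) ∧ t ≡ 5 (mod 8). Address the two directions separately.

The forward direction fails; the converse holds.

(⟹) This fails: t = 17 gives 17 ≡ 17 (mod 20) but 17 ≡ 1 (mod 8), so the conjunction on the right does not hold.

(⟸) Conversely, if t ≡ 2 (mod 5) and t ≡ 5 (mod 8), then by the Chinese remainder theorem t ≡ 37 (mod 40). Since 37 ≡ 17 (mod 20) and 20 ∣ 40, we get t ≡ 17 (mod 20).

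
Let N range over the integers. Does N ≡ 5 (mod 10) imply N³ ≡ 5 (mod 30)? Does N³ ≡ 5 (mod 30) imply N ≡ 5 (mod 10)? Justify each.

The forward direction fails; the converse holds.

(⇒) This fails: take N = 15. Then 15 ≡ 5 (mod 10), but 15³ = 3375 ≡ 15 (mod 30), not 5.

(⇐) Conversely, the residues r modulo 30 with r³ ≡ 5 (mod 30) are exactly {5}, and each is ≡ 5 (mod 10).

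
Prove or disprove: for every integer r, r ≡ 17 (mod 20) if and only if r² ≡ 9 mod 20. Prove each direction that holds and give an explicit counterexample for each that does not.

(⇒) Suppose r ≡ 17 (mod 20). Write r = 20j + 17. Then (20j + 17)² = 400j² + 680j + 289 = 20(20j² + 34j + 14) + 9, so r² ≡ 9 (mod 20).

(⇐) This fails: take r = 3. Then 3² = 9 ≡ 9 (mod 20), yet 3 ≡ 3 (mod 20), not 17.

(⇒) holds; (⇐) fails.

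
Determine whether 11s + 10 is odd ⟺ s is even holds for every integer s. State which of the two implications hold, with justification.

Neither implication holds.

(→) This fails: s = 5 gives 11s + 10 = 65, which is odd, but 5 is odd, not even.

(←) This also fails: s = 0 is even, but 11s + 10 = 10 is even, not odd.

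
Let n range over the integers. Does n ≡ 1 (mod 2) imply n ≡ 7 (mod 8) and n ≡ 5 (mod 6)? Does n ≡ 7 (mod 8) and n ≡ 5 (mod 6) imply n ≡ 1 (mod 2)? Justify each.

(⇐) If n ≡ 7 (mod 8) and n ≡ 5 (mod 6), then by the Chinese remainder theorem n ≡ 23 (mod 24). Since 23 ≡ 1 (mod 2) and 2 ∣ 24, we get n ≡ 1 (mod 2).

(⇒) This fails: n = 1 gives 1 ≡ 1 (mod 2) but 1 ≡ 1 (mod 8), so the conjunction on the right does not hold.

Not equivalent: only (⇐) holds.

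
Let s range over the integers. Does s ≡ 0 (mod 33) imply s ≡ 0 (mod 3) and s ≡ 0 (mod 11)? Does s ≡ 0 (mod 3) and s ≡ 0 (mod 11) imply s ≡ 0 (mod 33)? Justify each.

(←) If s ≡ 0 (mod 3) and s ≡ 0 (mod 11), then by the Chinese remainder theorem s ≡ 0 (mod 33). This is exactly s ≡ 0 (mod 33).

(→) Suppose s ≡ 0 (mod 33); write s = 33j + 0. Since 3 ∣ 33, reducing mod 3 gives s ≡ 0 (mod 3); since 11 ∣ 33, reducing mod 11 gives s ≡ 0 (mod 11).

Both implications hold.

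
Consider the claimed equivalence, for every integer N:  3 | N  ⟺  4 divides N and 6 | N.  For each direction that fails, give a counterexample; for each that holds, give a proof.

(⇒) This fails: take N = 3. Certainly 3 ∣ 3, but 4 ∤ 3.

(⇐) Suppose 4 ∣ N and 6 ∣ N. Any common multiple of 4 and 6 is a multiple of their lcm; here lcm(4, 6) = 4·6/gcd(4, 6) = 24/2 = 12, so 12 ∣ N. Since 3 ∣ 12, it follows that 3 ∣ N.

Not equivalent: only (⇐) holds.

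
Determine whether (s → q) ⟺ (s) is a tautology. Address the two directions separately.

Forward direction. This fails. Under q = F, s = F, the left side is true but the right side is false.

Converse. This fails. Under q = F, s = T, the left side is false but the right side is true.

Neither direction holds.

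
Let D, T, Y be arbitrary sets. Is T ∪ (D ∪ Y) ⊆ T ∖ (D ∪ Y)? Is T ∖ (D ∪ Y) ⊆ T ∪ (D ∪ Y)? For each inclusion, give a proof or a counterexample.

(⟹) This inclusion fails. Take D = {1}, T = ∅, Y = ∅; then 1 ∈ T ∪ (D ∪ Y) but 1 ∉ T ∖ (D ∪ Y).

(⟸) Let x ∈ T ∖ (D ∪ Y). Then x ∈ T and x ∉ D, Y, from which x ∈ T ∪ (D ∪ Y).

The sets are not equal: only the reverse inclusion holds.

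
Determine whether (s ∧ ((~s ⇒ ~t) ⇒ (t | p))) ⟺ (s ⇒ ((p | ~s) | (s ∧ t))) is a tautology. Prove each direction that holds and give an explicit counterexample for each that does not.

Converse. This fails. Under t = F, s = F, p = F, the left side is false but the right side is true.

Forward direction. Assume the antecedent. If t is true, s ⇒ ((p | ~s) | (s ∧ t)) reduces to true regardless of the other variables. If t is false, the antecedent forces (t = F, s = T, p = T), and s ⇒ ((p | ~s) | (s ∧ t)) holds there. Either way s ⇒ ((p | ~s) | (s ∧ t)) holds.

Only the forward implication holds.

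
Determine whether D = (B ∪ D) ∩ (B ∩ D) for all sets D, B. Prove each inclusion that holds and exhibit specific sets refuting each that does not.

Only the reverse inclusion holds.

(⟹) This inclusion fails. Take D = {1}, B = ∅; then 1 ∈ D but 1 ∉ (B ∪ D) ∩ (B ∩ D).

(⟸) Let x ∈ (B ∪ D) ∩ (B ∩ D). Then x ∈ D ∩ B, from which x ∈ D.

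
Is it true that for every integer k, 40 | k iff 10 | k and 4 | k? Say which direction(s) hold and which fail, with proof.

Only the forward direction holds.

Forward direction. If 40 ∣ k, write k = 40q. Since 40 = 4·10, k = 10·(4q), so 10 ∣ k; and since 40 = 10·4, k = 4·(10q), so 4 ∣ k.

Converse. This fails: take k = 20. Both 10 ∣ 20 and 4 ∣ 20, yet 20 is not a multiple of 40 (since 20 = 0·40 + 20), so 40 ∤ 20.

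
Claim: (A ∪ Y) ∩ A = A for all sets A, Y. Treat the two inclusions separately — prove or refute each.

(⟹) Let x ∈ (A ∪ Y) ∩ A. Then either x ∈ A and x ∉ Y; or x ∈ A ∩ Y. In each case x ∈ A, so (A ∪ Y) ∩ A ⊆ A.

(⟸) Let x ∈ A. Then either x ∈ A and x ∉ Y; or x ∈ A ∩ Y. In each case x ∈ (A ∪ Y) ∩ A, so A ⊆ (A ∪ Y) ∩ A.

The two sets are equal.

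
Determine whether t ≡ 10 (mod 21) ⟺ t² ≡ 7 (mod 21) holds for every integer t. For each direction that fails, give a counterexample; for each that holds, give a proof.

[⇒] This fails: take t = 10. Then 10 ≡ 10 (mod 21), but 10² = 100 ≡ 16 (mod 21), not 7.

[⇐] This fails: take t = 7. Then 7² = 49 ≡ 7 (mod 21), yet 7 ≡ 7 (mod 21), not 10.

Neither implication holds.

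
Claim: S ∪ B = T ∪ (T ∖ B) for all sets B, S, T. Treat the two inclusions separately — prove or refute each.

Forward inclusion. This inclusion fails. Take B = {1}, S = ∅, T = ∅; then 1 ∈ S ∪ B but 1 ∉ T ∪ (T ∖ B).

Reverse inclusion. This inclusion fails. Take B = ∅, S = ∅, T = {1}; then 1 ∈ T ∪ (T ∖ B) but 1 ∉ S ∪ B.

Both inclusions fail.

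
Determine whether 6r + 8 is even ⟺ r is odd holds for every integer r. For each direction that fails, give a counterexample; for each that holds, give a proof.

Forward direction. This fails: take r = 4. Then 6r + 8 = 32, which is even, yet r = 4 is even, not odd.

Converse. Suppose r is odd. Since 6 is even, 6r is even for every r, so 6r + 8 has the same parity as 8, which is even. Hence 6r + 8 is even.

(⇒) fails; (⇐) holds.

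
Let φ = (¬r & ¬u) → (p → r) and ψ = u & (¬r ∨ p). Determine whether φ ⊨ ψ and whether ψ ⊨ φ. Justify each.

Not equivalent: only (⇐) holds.

[⇒] This fails. Under u = F, r = F, p = F, the left side is true but the right side is false.

[⇐] Assume the antecedent. If u is true, (¬r & ¬u) → (p → r) reduces to true regardless of the other variables. If u is false, the antecedent cannot hold. Either way (¬r & ¬u) → (p → r) holds.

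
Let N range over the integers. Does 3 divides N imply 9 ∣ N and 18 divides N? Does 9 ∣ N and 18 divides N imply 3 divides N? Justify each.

[⇐] Suppose 9 ∣ N and 18 ∣ N. Any common multiple of 9 and 18 is a multiple of their lcm; here lcm(9, 18) = 9·18/gcd(9, 18) = 162/9 = 18, so 18 ∣ N. Since 3 ∣ 18, it follows that 3 ∣ N.

[⇒] This fails: take N = 3. Certainly 3 ∣ 3, but 9 ∤ 3.

(⇒) fails; (⇐) holds.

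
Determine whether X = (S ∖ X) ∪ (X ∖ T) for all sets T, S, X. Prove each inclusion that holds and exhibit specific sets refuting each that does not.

Neither inclusion holds.

Forward inclusion. This inclusion fails. Take T = {1}, S = ∅, X = {1}; then 1 ∈ X but 1 ∉ (S ∖ X) ∪ (X ∖ T).

Reverse inclusion. This inclusion fails. Take T = ∅, S = {1}, X = ∅; then 1 ∈ (S ∖ X) ∪ (X ∖ T) but 1 ∉ X.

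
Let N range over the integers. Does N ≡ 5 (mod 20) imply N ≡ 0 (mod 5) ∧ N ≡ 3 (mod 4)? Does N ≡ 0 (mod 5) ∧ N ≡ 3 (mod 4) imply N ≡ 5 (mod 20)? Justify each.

(→) This fails: N = 5 gives 5 ≡ 5 (mod 20) but 5 ≡ 1 (mod 4), so the conjunction on the right does not hold.

(←) This fails: N = 15 satisfies both congruences on the right (15 ≡ 0 mod 5 and 15 ≡ 3 mod 4) yet 15 ≡ 15 (mod 20), not 5.

(⇒) fails and (⇐) fails.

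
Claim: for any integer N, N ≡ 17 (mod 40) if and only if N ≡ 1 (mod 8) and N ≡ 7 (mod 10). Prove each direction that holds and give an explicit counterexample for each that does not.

[⇒] Suppose N ≡ 17 (mod 40); write N = 40j + 17. Since 8 ∣ 40, reducing mod 8 gives N ≡ 17 ≡ 1 (mod 8); since 10 ∣ 40, reducing mod 10 gives N ≡ 17 ≡ 7 (mod 10).

[⇐] Conversely, if N ≡ 1 (mod 8) and N ≡ 7 (mod 10), then by the Chinese remainder theorem N ≡ 17 (mod 40). This is exactly N ≡ 17 (mod 40).

Both directions hold; the statement is true.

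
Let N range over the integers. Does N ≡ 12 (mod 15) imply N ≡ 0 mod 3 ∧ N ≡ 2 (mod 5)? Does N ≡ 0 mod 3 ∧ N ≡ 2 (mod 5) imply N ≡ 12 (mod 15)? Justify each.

(⇒) Suppose N ≡ 12 (mod 15); write N = 15j + 12. Since 3 ∣ 15, reducing mod 3 gives N ≡ 12 ≡ 0 (mod 3); since 5 ∣ 15, reducing mod 5 gives N ≡ 12 ≡ 2 (mod 5).

(⇐) Conversely, if N ≡ 0 (mod 3) and N ≡ 2 (mod 5), then by the Chinese remainder theorem N ≡ 12 (mod 15). This is exactly N ≡ 12 (mod 15).

Equivalent; both directions hold.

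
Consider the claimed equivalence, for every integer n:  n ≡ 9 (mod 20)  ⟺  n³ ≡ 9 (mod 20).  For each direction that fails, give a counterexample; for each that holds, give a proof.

Equivalent; both directions hold.

(⇒) Suppose n ≡ 9 (mod 20). Write n = 20j + 9. Then (20j + 9)³ = 8000j³ + 10800j² + 4860j + 729 = 20(400j³ + 540j² + 243j + 36) + 9, so n³ ≡ 9 (mod 20).

(⇐) Conversely, suppose n³ ≡ 9 (mod 20). The only residue r in {0, …, 19} with r³ ≡ 9 (mod 20) is r = 9, so n ≡ 9 (mod 20).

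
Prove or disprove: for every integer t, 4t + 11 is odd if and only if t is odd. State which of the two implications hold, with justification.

(⇐) Suppose t is odd. Since 4 is even, 4t is even for every t, so 4t + 11 has the same parity as 11, which is odd. Hence 4t + 11 is odd.

(⇒) This fails: take t = 2. Then 4t + 11 = 19, which is odd, yet t = 2 is even, not odd.

Only the reverse direction holds.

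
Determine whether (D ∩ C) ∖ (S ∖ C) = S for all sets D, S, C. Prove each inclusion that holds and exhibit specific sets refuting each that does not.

Both inclusions fail.

(⟹) This inclusion fails. Take D = {1}, S = ∅, C = {1}; then 1 ∈ (D ∩ C) ∖ (S ∖ C) but 1 ∉ S.

(⟸) This inclusion fails. Take D = ∅, S = {1}, C = ∅; then 1 ∈ S but 1 ∉ (D ∩ C) ∖ (S ∖ C).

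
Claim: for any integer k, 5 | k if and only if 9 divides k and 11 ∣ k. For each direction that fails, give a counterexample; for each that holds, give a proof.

Neither implication holds.

(⇒) This fails: take k = 5. Certainly 5 ∣ 5, but 9 ∤ 5.

(⇐) This fails: take k = 99. Both 9 ∣ 99 and 11 ∣ 99, yet 99 is not a multiple of 5 (since 99 = 19·5 + 4), so 5 ∤ 99.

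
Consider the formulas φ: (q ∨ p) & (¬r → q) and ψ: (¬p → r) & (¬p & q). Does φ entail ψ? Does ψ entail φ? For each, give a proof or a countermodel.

The forward direction fails; the converse holds.

Converse. Assume the antecedent. If r is true, the antecedent forces (r = T, p = F, q = T), and (q ∨ p) & (¬r → q) holds there. If r is false, the antecedent cannot hold. Either way (q ∨ p) & (¬r → q) holds.

Forward direction. This fails. Under r = T, p = T, q = F, the left side is true but the right side is false.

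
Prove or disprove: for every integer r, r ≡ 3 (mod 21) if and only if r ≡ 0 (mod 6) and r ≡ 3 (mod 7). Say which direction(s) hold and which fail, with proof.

Only the converse holds.

[⇒] This fails: r = 3 gives 3 ≡ 3 (mod 21) but 3 ≡ 3 (mod 6), so the conjunction on the right does not hold.

[⇐] Conversely, if r ≡ 0 (mod 6) and r ≡ 3 (mod 7), then by the Chinese remainder theorem r ≡ 24 (mod 42). Since 24 ≡ 3 (mod 21) and 21 ∣ 42, we get r ≡ 3 (mod 21).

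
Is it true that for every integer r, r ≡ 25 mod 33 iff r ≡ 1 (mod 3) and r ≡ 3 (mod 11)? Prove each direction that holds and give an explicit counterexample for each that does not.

Both implications hold.

(←) If r ≡ 1 (mod 3) and r ≡ 3 (mod 11), then by the Chinese remainder theorem r ≡ 25 (mod 33). This is exactly r ≡ 25 (mod 33).

(→) Suppose r ≡ 25 (mod 33); write r = 33j + 25. Since 3 ∣ 33, reducing mod 3 gives r ≡ 25 ≡ 1 (mod 3); since 11 ∣ 33, reducing mod 11 gives r ≡ 25 ≡ 3 (mod 11).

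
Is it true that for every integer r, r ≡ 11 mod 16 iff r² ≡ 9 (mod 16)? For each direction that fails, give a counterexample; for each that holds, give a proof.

Forward direction. Suppose r ≡ 11 mod 16. Write r = 16j + 11. Then (16j + 11)² = 256j² + 352j + 121 = 16(16j² + 22j + 7) + 9, so r² ≡ 9 (mod 16).

Converse. This fails: take r = 3. Then 3² = 9 ≡ 9 (mod 16), yet 3 ≡ 3 (mod 16), not 11.

Only the forward implication holds.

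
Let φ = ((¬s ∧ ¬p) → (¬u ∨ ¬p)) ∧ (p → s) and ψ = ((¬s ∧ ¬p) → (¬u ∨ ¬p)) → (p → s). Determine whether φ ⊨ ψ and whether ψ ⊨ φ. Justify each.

(⟹) Assume the antecedent. If s is true, the consequent reduces to true regardless of the other variables. If s is false, the antecedent forces (s = F, p = F, u = F) or (s = F, p = F, u = T), and the consequent holds there. Either way the consequent holds.

(⟸) Assume the antecedent. If s is true, the consequent reduces to true regardless of the other variables. If s is false, the antecedent forces (s = F, p = F, u = F) or (s = F, p = F, u = T), and the consequent holds there. Either way the consequent holds.

Both directions hold.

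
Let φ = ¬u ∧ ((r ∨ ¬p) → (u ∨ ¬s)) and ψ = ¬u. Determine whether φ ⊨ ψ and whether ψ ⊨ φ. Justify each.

Only the forward direction holds.

(⟹) Assume the antecedent. If u is true, the antecedent cannot hold. If u is false, ¬u reduces to true regardless of the other variables. Either way ¬u holds.

(⟸) This fails. Under p = F, r = F, u = F, s = T, the left side is false but the right side is true.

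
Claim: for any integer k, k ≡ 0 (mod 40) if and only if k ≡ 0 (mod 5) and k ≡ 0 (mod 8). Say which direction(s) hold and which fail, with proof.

Both implications hold.

[⇒] Suppose k ≡ 0 (mod 40); write k = 40j + 0. Since 5 ∣ 40, reducing mod 5 gives k ≡ 0 (mod 5); since 8 ∣ 40, reducing mod 8 gives k ≡ 0 (mod 8).

[⇐] Conversely, if k ≡ 0 (mod 5) and k ≡ 0 (mod 8), then by the Chinese remainder theorem k ≡ 0 (mod 40). This is exactly k ≡ 0 (mod 40).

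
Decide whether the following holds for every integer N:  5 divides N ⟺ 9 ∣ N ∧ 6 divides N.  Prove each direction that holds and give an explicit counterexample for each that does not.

(⇒) fails and (⇐) fails.

Forward direction. This fails: take N = 5. Certainly 5 ∣ 5, but 9 ∤ 5.

Converse. This fails: take N = 18. Both 9 ∣ 18 and 6 ∣ 18, yet 18 is not a multiple of 5 (since 18 = 3·5 + 3), so 5 ∤ 18.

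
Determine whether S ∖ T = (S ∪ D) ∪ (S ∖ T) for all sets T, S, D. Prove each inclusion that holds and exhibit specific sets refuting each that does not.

(⊆) holds; (⊇) fails.

(⟸) This inclusion fails. Take T = {1}, S = {1}, D = ∅; then 1 ∈ (S ∪ D) ∪ (S ∖ T) but 1 ∉ S ∖ T.

(⟹) Let x ∈ S ∖ T. Then either x ∈ S and x ∉ T, D; or x ∈ S ∩ D and x ∉ T. In each case x ∈ (S ∪ D) ∪ (S ∖ T), so S ∖ T ⊆ (S ∪ D) ∪ (S ∖ T).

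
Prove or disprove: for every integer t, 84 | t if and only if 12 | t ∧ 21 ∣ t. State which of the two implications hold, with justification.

The biconditional holds.

(⇐) Suppose 12 ∣ t and 21 ∣ t. Any common multiple of 12 and 21 is a multiple of their lcm; here lcm(12, 21) = 12·21/gcd(12, 21) = 252/3 = 84, so 84 ∣ t.

(⇒) If 84 ∣ t, write t = 84q. Since 84 = 7·12, t = 12·(7q), so 12 ∣ t; and since 84 = 4·21, t = 21·(4q), so 21 ∣ t.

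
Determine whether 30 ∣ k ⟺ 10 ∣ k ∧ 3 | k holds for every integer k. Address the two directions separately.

(⟹) If 30 ∣ k, write k = 30q. Since 30 = 3·10, k = 10·(3q), so 10 ∣ k; and since 30 = 10·3, k = 3·(10q), so 3 ∣ k.

(⟸) Suppose 10 ∣ k and 3 ∣ k. Any common multiple of 10 and 3 is a multiple of their lcm; here gcd(10, 3) = 1, so lcm(10, 3) = 10·3 = 30, so 30 ∣ k.

Equivalent; both directions hold.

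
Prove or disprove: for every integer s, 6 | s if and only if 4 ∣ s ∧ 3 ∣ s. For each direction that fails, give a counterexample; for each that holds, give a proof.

Only the reverse direction holds.

[⇐] Suppose 4 ∣ s and 3 ∣ s. Any common multiple of 4 and 3 is a multiple of their lcm; here gcd(4, 3) = 1, so lcm(4, 3) = 4·3 = 12, so 12 ∣ s. Since 6 ∣ 12, it follows that 6 ∣ s.

[⇒] This fails: take s = 6. Certainly 6 ∣ 6, but 4 ∤ 6.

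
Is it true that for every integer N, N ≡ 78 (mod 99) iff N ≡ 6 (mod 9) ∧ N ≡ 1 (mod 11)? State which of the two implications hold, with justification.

(⟹) Suppose N ≡ 78 (mod 99); write N = 99j + 78. Since 9 ∣ 99, reducing mod 9 gives N ≡ 78 ≡ 6 (mod 9); since 11 ∣ 99, reducing mod 11 gives N ≡ 78 ≡ 1 (mod 11).

(⟸) Conversely, if N ≡ 6 (mod 9) and N ≡ 1 (mod 11), then by the Chinese remainder theorem N ≡ 78 (mod 99). This is exactly N ≡ 78 (mod 99).

Equivalent; both directions hold.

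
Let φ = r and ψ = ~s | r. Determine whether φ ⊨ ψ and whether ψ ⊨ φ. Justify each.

Forward direction. Assume the antecedent. If s is true, the antecedent forces (s = T, r = T), and ~s | r holds there. If s is false, ~s | r reduces to true regardless of the other variables. Either way ~s | r holds.

Converse. This fails. Under s = F, r = F, the left side is false but the right side is true.

The forward direction holds; the converse fails.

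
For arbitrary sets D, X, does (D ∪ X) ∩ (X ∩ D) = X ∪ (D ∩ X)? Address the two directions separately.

Forward inclusion. Let x ∈ (D ∪ X) ∩ (X ∩ D). Then x ∈ D ∩ X, from which x ∈ X ∪ (D ∩ X).

Reverse inclusion. This inclusion fails. Take D = ∅, X = {1}; then 1 ∈ X ∪ (D ∩ X) but 1 ∉ (D ∪ X) ∩ (X ∩ D).

Only the forward inclusion holds.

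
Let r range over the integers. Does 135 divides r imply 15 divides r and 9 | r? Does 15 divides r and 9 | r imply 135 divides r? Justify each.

Converse. This fails: take r = 45. Both 15 ∣ 45 and 9 ∣ 45, yet 45 is not a multiple of 135 (since 45 = 0·135 + 45), so 135 ∤ 45.

Forward direction. If 135 ∣ r, write r = 135q. Since 135 = 9·15, r = 15·(9q), so 15 ∣ r; and since 135 = 15·9, r = 9·(15q), so 9 ∣ r.

Only the forward direction holds.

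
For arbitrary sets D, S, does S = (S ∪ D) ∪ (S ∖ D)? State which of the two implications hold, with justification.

(⟹) Let x ∈ S. Then either x ∈ S and x ∉ D; or x ∈ D ∩ S. In each case x ∈ (S ∪ D) ∪ (S ∖ D), so S ⊆ (S ∪ D) ∪ (S ∖ D).

(⟸) This inclusion fails. Take D = {1}, S = ∅; then 1 ∈ (S ∪ D) ∪ (S ∖ D) but 1 ∉ S.

The sets are not equal: only the forward inclusion holds.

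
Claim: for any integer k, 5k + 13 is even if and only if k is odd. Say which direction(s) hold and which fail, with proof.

Both directions hold.

(⇐) Suppose k is odd; write k = 2j + 1. Then 5k + 13 = 5·(2j + 1) + 13 = 2·5j + 18, which is even.

(⇒) Suppose 5k + 13 is even. Since 5 is odd, 5k and k have the same parity, so 5k + 13 ≡ k + 13 (mod 2). As 13 is odd, 5k + 13 is even exactly when k is odd. Thus k is odd.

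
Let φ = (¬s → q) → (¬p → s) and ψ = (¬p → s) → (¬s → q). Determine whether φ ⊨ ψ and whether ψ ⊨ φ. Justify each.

[⇒] This fails. Under q = F, p = T, s = F, the left side is true but the right side is false.

[⇐] This fails. Under q = T, p = F, s = F, the left side is false but the right side is true.

Neither direction holds.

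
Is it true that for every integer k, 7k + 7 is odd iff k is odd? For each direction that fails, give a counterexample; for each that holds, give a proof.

Neither direction holds.

(⟹) This fails: k = 2 gives 7k + 7 = 21, which is odd, but 2 is even, not odd.

(⟸) This also fails: k = 1 is odd, but 7k + 7 = 14 is even, not odd.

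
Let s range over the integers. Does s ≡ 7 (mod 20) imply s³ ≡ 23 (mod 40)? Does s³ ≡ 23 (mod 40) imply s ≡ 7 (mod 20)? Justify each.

Only the converse holds.

(←) The residues r modulo 40 with r³ ≡ 23 (mod 40) are exactly {7}, and each is ≡ 7 (mod 20).

(→) This fails: take s = 27. Then 27 ≡ 7 (mod 20), but 27³ = 19683 ≡ 3 (mod 40), not 23.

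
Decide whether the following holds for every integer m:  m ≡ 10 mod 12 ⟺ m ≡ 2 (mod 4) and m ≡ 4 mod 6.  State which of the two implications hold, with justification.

(⇒) Suppose m ≡ 10 (mod 12); write m = 12j + 10. Since 4 ∣ 12, reducing mod 4 gives m ≡ 10 ≡ 2 (mod 4); since 6 ∣ 12, reducing mod 6 gives m ≡ 10 ≡ 4 (mod 6).

(⇐) Conversely, if m ≡ 2 (mod 4) and m ≡ 4 (mod 6), then by the Chinese remainder theorem m ≡ 10 (mod 12). This is exactly m ≡ 10 (mod 12).

Both directions hold.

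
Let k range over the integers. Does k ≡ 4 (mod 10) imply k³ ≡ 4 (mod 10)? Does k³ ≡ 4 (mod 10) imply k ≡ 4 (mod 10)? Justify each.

The biconditional holds.

(→) Suppose k ≡ 4 (mod 10). Write k = 10j + 4. Then (10j + 4)³ = 1000j³ + 1200j² + 480j + 64 = 10(100j³ + 120j² + 48j + 6) + 4, so k³ ≡ 4 (mod 10).

(←) Conversely, suppose k³ ≡ 4 (mod 10). The only residue r in {0, …, 9} with r³ ≡ 4 (mod 10) is r = 4, so k ≡ 4 (mod 10).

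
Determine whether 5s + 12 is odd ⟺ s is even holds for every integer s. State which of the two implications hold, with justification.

Neither implication holds.

[⇒] This fails: s = 5 gives 5s + 12 = 37, which is odd, but 5 is odd, not even.

[⇐] This also fails: s = 6 is even, but 5s + 12 = 42 is even, not odd.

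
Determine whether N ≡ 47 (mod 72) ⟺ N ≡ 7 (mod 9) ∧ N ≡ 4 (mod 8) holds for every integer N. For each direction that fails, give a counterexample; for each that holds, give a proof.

(→) This fails: N = 47 gives 47 ≡ 47 (mod 72) but 47 ≡ 2 (mod 9), so the conjunction on the right does not hold.

(←) This fails: N = 52 satisfies both congruences on the right (52 ≡ 7 mod 9 and 52 ≡ 4 mod 8) yet 52 ≡ 52 (mod 72), not 47.

Neither direction holds.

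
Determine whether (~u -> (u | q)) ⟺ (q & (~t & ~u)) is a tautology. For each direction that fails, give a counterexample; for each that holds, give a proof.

Only the reverse direction holds.

(→) This fails. Under t = F, u = T, q = F, the left side is true but the right side is false.

(←) Assume the antecedent. If t is true, the antecedent cannot hold. If t is false, the antecedent forces (t = F, u = F, q = T), and ~u -> (u | q) holds there. Either way ~u -> (u | q) holds.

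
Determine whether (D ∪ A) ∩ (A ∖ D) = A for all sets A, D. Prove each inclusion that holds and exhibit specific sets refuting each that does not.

(⊆) Let x ∈ (D ∪ A) ∩ (A ∖ D). Then x ∈ A and x ∉ D, from which x ∈ A.

(⊇) This inclusion fails. Take A = {1}, D = {1}; then 1 ∈ A but 1 ∉ (D ∪ A) ∩ (A ∖ D).

Only the forward inclusion holds.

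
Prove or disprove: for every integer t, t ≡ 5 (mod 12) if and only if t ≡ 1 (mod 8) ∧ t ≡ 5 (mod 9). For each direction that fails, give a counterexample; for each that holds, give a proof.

(⇒) fails; (⇐) holds.

[⇒] This fails: t = 65 gives 65 ≡ 5 (mod 12) but 65 ≡ 2 (mod 9), so the conjunction on the right does not hold.

[⇐] Conversely, if t ≡ 1 (mod 8) and t ≡ 5 (mod 9), then by the Chinese remainder theorem t ≡ 41 (mod 72). Since 41 ≡ 5 (mod 12) and 12 ∣ 72, we get t ≡ 5 (mod 12).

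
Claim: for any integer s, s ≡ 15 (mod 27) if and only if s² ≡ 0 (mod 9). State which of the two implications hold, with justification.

The forward direction holds; the converse fails.

[⇒] Suppose s ≡ 15 (mod 27). Then s² ≡ 15² = 225 (mod 27), and since 9 ∣ 27, also s² ≡ 0 (mod 9).

[⇐] This fails: take s = 0. Then 0² = 0 ≡ 0 (mod 9), yet 0 ≡ 0 (mod 27), not 15.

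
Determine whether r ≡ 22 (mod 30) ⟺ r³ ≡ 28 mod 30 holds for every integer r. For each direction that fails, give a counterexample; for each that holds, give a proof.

Equivalent; both directions hold.

(⇐) Suppose r³ ≡ 28 (mod 30). The only residue r in {0, …, 29} with r³ ≡ 28 (mod 30) is r = 22, so r ≡ 22 (mod 30).

(⇒) Suppose r ≡ 22 (mod 30). Write r = 30j + 22. Then (30j + 22)³ = 27000j³ + 59400j² + 43560j + 10648 = 30(900j³ + 1980j² + 1452j + 354) + 28, so r³ ≡ 28 (mod 30).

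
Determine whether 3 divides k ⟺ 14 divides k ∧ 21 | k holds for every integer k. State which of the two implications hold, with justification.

Only the reverse direction holds.

(⟹) This fails: take k = 3. Certainly 3 ∣ 3, but 14 ∤ 3.

(⟸) Suppose 14 ∣ k and 21 ∣ k. Any common multiple of 14 and 21 is a multiple of their lcm; here lcm(14, 21) = 14·21/gcd(14, 21) = 294/7 = 42, so 42 ∣ k. Since 3 ∣ 42, it follows that 3 ∣ k.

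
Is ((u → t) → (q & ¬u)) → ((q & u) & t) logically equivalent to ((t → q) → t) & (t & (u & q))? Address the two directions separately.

Not equivalent: only (⇐) holds.

(⟹) This fails. Under q = F, u = F, t = F, the left side is true but the right side is false.

(⟸) Assume the antecedent. If q is true, the antecedent forces (q = T, u = T, t = T), and the consequent holds there. If q is false, the antecedent cannot hold. Either way the consequent holds.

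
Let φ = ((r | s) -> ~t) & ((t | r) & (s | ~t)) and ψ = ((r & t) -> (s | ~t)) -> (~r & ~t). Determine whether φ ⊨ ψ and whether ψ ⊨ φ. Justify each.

Neither direction holds.

(⇒) This fails. Under r = T, s = F, t = F, the left side is true but the right side is false.

(⇐) This fails. Under r = F, s = F, t = F, the left side is false but the right side is true.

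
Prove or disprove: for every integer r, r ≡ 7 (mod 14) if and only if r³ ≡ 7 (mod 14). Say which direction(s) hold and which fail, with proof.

Both directions hold.

[⇒] Suppose r ≡ 7 (mod 14). Write r = 14j + 7. Then (14j + 7)³ = 2744j³ + 4116j² + 2058j + 343 = 14(196j³ + 294j² + 147j + 24) + 7, so r³ ≡ 7 (mod 14).

[⇐] Conversely, suppose r³ ≡ 7 (mod 14). The only residue r in {0, …, 13} with r³ ≡ 7 (mod 14) is r = 7, so r ≡ 7 (mod 14).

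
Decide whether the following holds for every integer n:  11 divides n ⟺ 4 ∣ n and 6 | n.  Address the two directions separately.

(⇒) This fails: take n = 11. Certainly 11 ∣ 11, but 4 ∤ 11.

(⇐) This fails: take n = 12. Both 4 ∣ 12 and 6 ∣ 12, yet 12 is not a multiple of 11 (since 12 = 1·11 + 1), so 11 ∤ 12.

Both directions fail.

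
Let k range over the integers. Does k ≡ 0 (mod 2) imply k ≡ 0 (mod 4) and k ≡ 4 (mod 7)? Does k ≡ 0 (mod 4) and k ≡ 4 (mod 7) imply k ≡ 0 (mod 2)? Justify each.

Only the converse holds.

(⟹) This fails: k = 0 gives 0 ≡ 0 (mod 2) but 0 ≡ 0 (mod 7), so the conjunction on the right does not hold.

(⟸) Conversely, if k ≡ 0 (mod 4) and k ≡ 4 (mod 7), then by the Chinese remainder theorem k ≡ 4 (mod 28). Since 4 ≡ 0 (mod 2) and 2 ∣ 28, we get k ≡ 0 (mod 2).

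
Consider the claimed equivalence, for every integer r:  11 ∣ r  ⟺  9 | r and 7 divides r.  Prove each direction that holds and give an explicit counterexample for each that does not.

Both directions fail.

[⇒] This fails: take r = 11. Certainly 11 ∣ 11, but 9 ∤ 11.

[⇐] This fails: take r = 63. Both 9 ∣ 63 and 7 ∣ 63, yet 63 is not a multiple of 11 (since 63 = 5·11 + 8), so 11 ∤ 63.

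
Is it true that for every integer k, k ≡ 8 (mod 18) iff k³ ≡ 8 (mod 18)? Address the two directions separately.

(⟹) Suppose k ≡ 8 (mod 18). Write k = 18j + 8. Then (18j + 8)³ = 5832j³ + 7776j² + 3456j + 512 = 18(324j³ + 432j² + 192j + 28) + 8, so k³ ≡ 8 (mod 18).

(⟸) This fails: take k = 2. Then 2³ = 8 ≡ 8 (mod 18), yet 2 ≡ 2 (mod 18), not 8.

Only the forward direction holds.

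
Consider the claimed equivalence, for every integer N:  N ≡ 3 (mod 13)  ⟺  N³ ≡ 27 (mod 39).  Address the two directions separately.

Neither implication holds.

[⇒] This fails: take N = 16. Then 16 ≡ 3 (mod 13), but 16³ = 4096 ≡ 1 (mod 39), not 27.

[⇐] This fails: take N = 9. Then 9³ = 729 ≡ 27 (mod 39), yet 9 ≡ 9 (mod 13), not 3.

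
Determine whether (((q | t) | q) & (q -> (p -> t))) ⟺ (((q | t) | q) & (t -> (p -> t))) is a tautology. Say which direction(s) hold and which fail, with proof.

(⇒) holds; (⇐) fails.

(⟸) This fails. Under p = T, t = F, q = T, the left side is false but the right side is true.

(⟹) Assume the antecedent. If t is true, the consequent reduces to true regardless of the other variables. If t is false, the antecedent forces (p = F, t = F, q = T), and the consequent holds there. Either way the consequent holds.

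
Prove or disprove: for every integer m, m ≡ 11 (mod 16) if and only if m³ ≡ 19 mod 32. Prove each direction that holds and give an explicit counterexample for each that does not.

(⟹) This fails: take m = 27. Then 27 ≡ 11 (mod 16), but 27³ = 19683 ≡ 3 (mod 32), not 19.

(⟸) Conversely, the residues r modulo 32 with r³ ≡ 19 (mod 32) are exactly {11}, and each is ≡ 11 (mod 16).

(⇒) fails; (⇐) holds.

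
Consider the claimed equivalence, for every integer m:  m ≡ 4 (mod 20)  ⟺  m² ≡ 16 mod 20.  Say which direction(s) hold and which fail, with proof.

Only the forward implication holds.

[⇐] This fails: take m = 6. Then 6² = 36 ≡ 16 (mod 20), yet 6 ≡ 6 (mod 20), not 4.

[⇒] Suppose m ≡ 4 (mod 20). Write m = 20j + 4. Then (20j + 4)² = 400j² + 160j + 16 = 20(20j² + 8j) + 16, so m² ≡ 16 (mod 20).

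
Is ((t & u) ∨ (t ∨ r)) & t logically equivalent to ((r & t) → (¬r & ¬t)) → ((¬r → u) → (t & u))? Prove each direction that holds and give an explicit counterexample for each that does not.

The forward direction holds; the converse fails.

(⟹) Assume the antecedent. If u is true, the antecedent forces (u = T, r = F, t = T) or (u = T, r = T, t = T), and the consequent holds there. If u is false, the antecedent forces (u = F, r = F, t = T) or (u = F, r = T, t = T), and the consequent holds there. Either way the consequent holds.

(⟸) This fails. Under u = F, r = F, t = F, the left side is false but the right side is true.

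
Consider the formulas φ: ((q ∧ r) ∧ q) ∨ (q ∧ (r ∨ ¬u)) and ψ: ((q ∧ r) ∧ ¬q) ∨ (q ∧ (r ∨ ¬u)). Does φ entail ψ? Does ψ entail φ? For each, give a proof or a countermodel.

Both directions hold.

(→) Assume the antecedent. If u is true, the antecedent forces (q = T, u = T, r = T), and the consequent holds there. If u is false, the antecedent forces (q = T, u = F, r = F) or (q = T, u = F, r = T), and the consequent holds there. Either way the consequent holds.

(←) Assume the antecedent. If u is true, the antecedent forces (q = T, u = T, r = T), and ((q ∧ r) ∧ q) ∨ (q ∧ (r ∨ ¬u)) holds there. If u is false, the antecedent forces (q = T, u = F, r = F) or (q = T, u = F, r = T), and ((q ∧ r) ∧ q) ∨ (q ∧ (r ∨ ¬u)) holds there. Either way ((q ∧ r) ∧ q) ∨ (q ∧ (r ∨ ¬u)) holds.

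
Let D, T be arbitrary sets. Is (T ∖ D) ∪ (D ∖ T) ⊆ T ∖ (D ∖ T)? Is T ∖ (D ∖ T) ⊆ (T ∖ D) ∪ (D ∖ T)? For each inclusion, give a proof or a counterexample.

(⊆) fails and (⊇) fails.

(⊆) This inclusion fails. Take D = {1}, T = ∅; then 1 ∈ (T ∖ D) ∪ (D ∖ T) but 1 ∉ T ∖ (D ∖ T).

(⊇) This inclusion fails. Take D = {1}, T = {1}; then 1 ∈ T ∖ (D ∖ T) but 1 ∉ (T ∖ D) ∪ (D ∖ T).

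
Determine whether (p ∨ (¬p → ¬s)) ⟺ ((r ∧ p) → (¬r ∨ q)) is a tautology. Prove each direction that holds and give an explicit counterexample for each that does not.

(⟹) This fails. Under r = T, p = T, q = F, s = F, the left side is true but the right side is false.

(⟸) This fails. Under r = F, p = F, q = F, s = T, the left side is false but the right side is true.

Both directions fail.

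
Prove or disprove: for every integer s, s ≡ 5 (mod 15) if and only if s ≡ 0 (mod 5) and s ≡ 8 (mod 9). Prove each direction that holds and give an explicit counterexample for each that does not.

Converse. If s ≡ 0 (mod 5) and s ≡ 8 (mod 9), then by the Chinese remainder theorem s ≡ 35 (mod 45). Since 35 ≡ 5 (mod 15) and 15 ∣ 45, we get s ≡ 5 (mod 15).

Forward direction. This fails: s = 20 gives 20 ≡ 5 (mod 15) but 20 ≡ 2 (mod 9), so the conjunction on the right does not hold.

(⇒) fails; (⇐) holds.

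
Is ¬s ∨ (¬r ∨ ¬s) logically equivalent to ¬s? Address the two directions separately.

Only the reverse direction holds.

(⟹) This fails. Under s = T, r = F, the left side is true but the right side is false.

(⟸) Assume the antecedent. If s is true, the antecedent cannot hold. If s is false, ¬s ∨ (¬r ∨ ¬s) reduces to true regardless of the other variables. Either way ¬s ∨ (¬r ∨ ¬s) holds.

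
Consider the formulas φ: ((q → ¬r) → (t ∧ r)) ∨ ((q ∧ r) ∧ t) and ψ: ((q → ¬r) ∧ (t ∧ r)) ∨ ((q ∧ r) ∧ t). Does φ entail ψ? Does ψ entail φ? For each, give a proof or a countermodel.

Not equivalent: only (⇐) holds.

(⇒) This fails. Under q = T, r = T, t = F, the left side is true but the right side is false.

(⇐) Assume the antecedent. If q is true, the antecedent forces (q = T, r = T, t = T), and the consequent holds there. If q is false, the antecedent forces (q = F, r = T, t = T), and the consequent holds there. Either way the consequent holds.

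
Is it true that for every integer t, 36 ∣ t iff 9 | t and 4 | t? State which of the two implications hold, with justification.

Equivalent; both directions hold.

Forward direction. If 36 ∣ t, write t = 36q. Since 36 = 4·9, t = 9·(4q), so 9 ∣ t; and since 36 = 9·4, t = 4·(9q), so 4 ∣ t.

Converse. Suppose 9 ∣ t and 4 ∣ t. Any common multiple of 9 and 4 is a multiple of their lcm; here gcd(9, 4) = 1, so lcm(9, 4) = 9·4 = 36, so 36 ∣ t.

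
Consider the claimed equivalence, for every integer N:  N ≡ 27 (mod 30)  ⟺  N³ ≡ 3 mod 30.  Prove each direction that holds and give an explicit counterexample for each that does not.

Equivalent; both directions hold.

(⇐) Suppose N³ ≡ 3 (mod 30). The only residue r in {0, …, 29} with r³ ≡ 3 (mod 30) is r = 27, so N ≡ 27 (mod 30).

(⇒) Suppose N ≡ 27 (mod 30). Write N = 30j + 27. Then (30j + 27)³ = 27000j³ + 72900j² + 65610j + 19683 = 30(900j³ + 2430j² + 2187j + 656) + 3, so N³ ≡ 3 (mod 30).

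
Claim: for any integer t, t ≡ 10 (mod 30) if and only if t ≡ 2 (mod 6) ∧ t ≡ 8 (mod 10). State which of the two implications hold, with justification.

(⇒) fails and (⇐) fails.

(⟹) This fails: t = 10 gives 10 ≡ 10 (mod 30) but 10 ≡ 4 (mod 6), so the conjunction on the right does not hold.

(⟸) This fails: t = 8 satisfies both congruences on the right (8 ≡ 2 mod 6 and 8 ≡ 8 mod 10) yet 8 ≡ 8 (mod 30), not 10.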